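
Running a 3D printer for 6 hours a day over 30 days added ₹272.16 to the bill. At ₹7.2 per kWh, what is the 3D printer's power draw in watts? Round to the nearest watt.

210 W

Energy = ₹272.16 ÷ ₹7.2/kWh = 37.8 kWh
Runtime = 6 h/day × 30 days = 180 h
Power = 37.8 kWh ÷ 180 h = 0.21 kW = 210 W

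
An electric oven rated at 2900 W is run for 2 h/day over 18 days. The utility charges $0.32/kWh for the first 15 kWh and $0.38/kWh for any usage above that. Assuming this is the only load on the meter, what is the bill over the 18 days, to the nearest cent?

$38.77

Runtime = 2 h/day × 18 days = 36 h
Energy = 2.9 kW × 36 h = 104.4 kWh
Tier 1 (0–15 kWh): 15 × $0.32 = $4.8
Above 15 kWh: 89.4 × $0.38 = $33.972
Bill = $38.77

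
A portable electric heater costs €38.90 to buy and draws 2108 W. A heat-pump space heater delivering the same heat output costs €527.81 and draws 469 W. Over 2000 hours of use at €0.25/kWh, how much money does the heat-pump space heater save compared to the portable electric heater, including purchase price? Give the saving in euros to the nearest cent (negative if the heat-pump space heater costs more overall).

portable electric heater: €38.90 + (2108/1000) kW × 2000 h × €0.25 = €38.90 + €1054 = €1092.9
heat-pump space heater: €527.81 + (469/1000) kW × 2000 h × €0.25 = €527.81 + €234.5 = €762.31
Saving = €1092.9 − €762.31 = €330.59

€330.59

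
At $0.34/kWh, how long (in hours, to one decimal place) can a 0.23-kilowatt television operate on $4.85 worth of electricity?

Energy available = $4.85 ÷ $0.34/kWh = 14.2647 kWh
Hours = 14.2647 kWh ÷ 0.23 kW = 62.0 h

62.0 h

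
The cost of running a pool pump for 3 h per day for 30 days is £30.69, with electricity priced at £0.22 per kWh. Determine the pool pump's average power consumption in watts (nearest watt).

Energy = £30.69 ÷ £0.22/kWh = 139.5 kWh
Runtime = 3 h/day × 30 days = 90 h
Power = 139.5 kWh ÷ 90 h = 1.55 kW = 1550 W

1550 W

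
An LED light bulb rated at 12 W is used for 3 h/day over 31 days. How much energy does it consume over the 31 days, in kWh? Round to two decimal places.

1.12 kWh

Runtime = 3 h/day × 31 days = 93 h
Energy = 0.012 kW × 93 h = 1.116 kWh ≈ 1.12 kWh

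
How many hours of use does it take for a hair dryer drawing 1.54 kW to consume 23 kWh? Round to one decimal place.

Hours = 23 kWh ÷ 1.54 kW = 14.9 h

14.9 h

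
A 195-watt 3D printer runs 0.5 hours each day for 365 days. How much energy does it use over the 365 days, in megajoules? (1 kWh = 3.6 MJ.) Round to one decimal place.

Runtime = 0.5 h/day × 365 days = 182.5 h
Energy = 0.195 kW × 182.5 h = 35.5875 kWh
= 35.5875 × 3.6 MJ = 128.1 MJ

128.1 MJ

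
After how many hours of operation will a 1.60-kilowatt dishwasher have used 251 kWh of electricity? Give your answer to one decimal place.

156.9 h

Hours = 251 kWh ÷ 1.6 kW = 156.9 h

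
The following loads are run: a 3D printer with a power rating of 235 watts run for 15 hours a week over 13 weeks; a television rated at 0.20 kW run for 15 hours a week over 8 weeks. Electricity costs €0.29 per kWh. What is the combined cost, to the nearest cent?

3D printer: Runtime = 15 h/week × 13 weeks = 195 h
3D printer: 0.235 kW × 195 h = 45.825 kWh
television: Runtime = 15 h/week × 8 weeks = 120 h
television: 0.2 kW × 120 h = 24 kWh
Total energy = 69.825 kWh
Cost = 69.825 × €0.29 = €20.25

€20.25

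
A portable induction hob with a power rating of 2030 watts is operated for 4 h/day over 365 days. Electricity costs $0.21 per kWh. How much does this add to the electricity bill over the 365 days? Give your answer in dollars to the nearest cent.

Runtime = 4 h/day × 365 days = 1460 h
Energy = 2.03 kW × 1460 h = 2963.8 kWh
Cost = 2963.8 kWh × $0.21/kWh = $622.40

$622.40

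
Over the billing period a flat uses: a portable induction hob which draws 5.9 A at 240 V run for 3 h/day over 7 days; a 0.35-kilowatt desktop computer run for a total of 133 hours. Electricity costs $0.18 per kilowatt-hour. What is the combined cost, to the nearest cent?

$13.73

portable induction hob: Power = 5.9 A × 240 V = 1416 W = 1.416 kW
portable induction hob: Runtime = 3 h/day × 7 days = 21 h
portable induction hob: 1.416 kW × 21 h = 29.736 kWh
desktop computer: 0.35 kW × 133 h = 46.55 kWh
Total energy = 76.286 kWh
Cost = 76.286 × $0.18 = $13.73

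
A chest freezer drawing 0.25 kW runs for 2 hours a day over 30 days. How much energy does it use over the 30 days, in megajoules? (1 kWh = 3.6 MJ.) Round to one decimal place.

54.0 MJ

Runtime = 2 h/day × 30 days = 60 h
Energy = 0.25 kW × 60 h = 15 kWh
= 15 × 3.6 MJ = 54.0 MJ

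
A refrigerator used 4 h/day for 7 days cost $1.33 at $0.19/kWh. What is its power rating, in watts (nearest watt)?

Energy = $1.33 ÷ $0.19/kWh = 7 kWh
Runtime = 4 h/day × 7 days = 28 h
Power = 7 kWh ÷ 28 h = 0.25 kW = 250 W

250 W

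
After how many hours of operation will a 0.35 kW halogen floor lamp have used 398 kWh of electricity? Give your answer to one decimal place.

Hours = 398 kWh ÷ 0.35 kW = 1137.1 h

1137.1 h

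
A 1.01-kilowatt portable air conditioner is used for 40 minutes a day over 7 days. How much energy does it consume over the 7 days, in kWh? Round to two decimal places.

Runtime = 40 min × 7 = 280 min = 4.666666… h
Energy = 1.01 kW × 4.666666… h = 4.713333… kWh ≈ 4.71 kWh

4.71 kWh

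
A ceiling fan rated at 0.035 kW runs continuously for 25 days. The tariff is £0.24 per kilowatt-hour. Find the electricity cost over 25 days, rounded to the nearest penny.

£5.04

Runtime = 24 h × 25 = 600 h
Energy = 0.035 kW × 600 h = 21 kWh
Cost = 21 kWh × £0.24/kWh = £5.04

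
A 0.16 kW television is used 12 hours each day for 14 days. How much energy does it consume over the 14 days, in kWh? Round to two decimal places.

Runtime = 12 h/day × 14 days = 168 h
Energy = 0.16 kW × 168 h = 26.88 kWh

26.88 kWh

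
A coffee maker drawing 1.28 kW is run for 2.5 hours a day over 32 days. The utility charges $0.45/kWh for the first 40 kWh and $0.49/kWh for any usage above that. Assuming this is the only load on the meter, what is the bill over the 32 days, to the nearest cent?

Runtime = 2.5 h/day × 32 days = 80 h
Energy = 1.28 kW × 80 h = 102.4 kWh
Tier 1 (0–40 kWh): 40 × $0.45 = $18
Above 40 kWh: 62.4 × $0.49 = $30.576
Bill = $48.58

$48.58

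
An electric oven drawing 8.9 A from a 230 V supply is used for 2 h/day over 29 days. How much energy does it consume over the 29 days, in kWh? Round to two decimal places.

Power = 8.9 A × 230 V = 2047 W = 2.047 kW
Runtime = 2 h/day × 29 days = 58 h
Energy = 2.047 kW × 58 h = 118.726 kWh ≈ 118.73 kWh

118.73 kWh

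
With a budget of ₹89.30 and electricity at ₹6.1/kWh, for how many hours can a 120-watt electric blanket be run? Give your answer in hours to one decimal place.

122.0 h

Energy available = ₹89.30 ÷ ₹6.1/kWh = 14.6393 kWh
Hours = 14.6393 kWh ÷ 0.12 kW = 122.0 h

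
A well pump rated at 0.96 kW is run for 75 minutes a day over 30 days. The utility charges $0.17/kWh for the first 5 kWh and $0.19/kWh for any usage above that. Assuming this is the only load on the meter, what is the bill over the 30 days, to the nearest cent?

$6.74

Runtime = 75 min × 30 = 2250 min = 37.5 h
Energy = 0.96 kW × 37.5 h = 36 kWh
Tier 1 (0–5 kWh): 5 × $0.17 = $0.85
Above 5 kWh: 31 × $0.19 = $5.89
Bill = $6.74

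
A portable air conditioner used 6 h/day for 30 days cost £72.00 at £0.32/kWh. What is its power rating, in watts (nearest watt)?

1250 W

Energy = £72.00 ÷ £0.32/kWh = 225 kWh
Runtime = 6 h/day × 30 days = 180 h
Power = 225 kWh ÷ 180 h = 1.25 kW = 1250 W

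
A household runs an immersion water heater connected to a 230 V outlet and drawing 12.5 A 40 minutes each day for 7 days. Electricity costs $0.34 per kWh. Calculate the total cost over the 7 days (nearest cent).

$4.56

Power = 12.5 A × 230 V = 2875 W = 2.875 kW
Runtime = 40 min × 7 = 280 min = 4.666666… h
Energy = 2.875 kW × 4.666666… h = 13.416666… kWh
Cost = 13.416666… kWh × $0.34/kWh = $4.56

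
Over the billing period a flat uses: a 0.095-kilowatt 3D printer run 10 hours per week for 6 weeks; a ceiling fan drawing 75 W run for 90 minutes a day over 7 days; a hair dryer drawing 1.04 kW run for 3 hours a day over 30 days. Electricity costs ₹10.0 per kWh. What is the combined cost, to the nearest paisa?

3D printer: Runtime = 10 h/week × 6 weeks = 60 h
3D printer: 0.095 kW × 60 h = 5.7 kWh
ceiling fan: Runtime = 90 min × 7 = 630 min = 10.5 h
ceiling fan: 0.075 kW × 10.5 h = 0.7875 kWh
hair dryer: Runtime = 3 h/day × 30 days = 90 h
hair dryer: 1.04 kW × 90 h = 93.6 kWh
Total energy = 100.0875 kWh
Cost = 100.0875 × ₹10.0 = ₹1000.88

₹1000.88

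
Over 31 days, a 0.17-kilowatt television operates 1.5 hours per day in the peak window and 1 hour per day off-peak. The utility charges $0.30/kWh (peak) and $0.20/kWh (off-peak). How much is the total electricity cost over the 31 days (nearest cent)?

Peak energy = 0.17 kW × 1.5 h × 31 = 7.905 kWh
Off-peak energy = 0.17 kW × 1 h × 31 = 5.27 kWh
Cost = 7.905 × $0.30 + 5.27 × $0.20 = $2.3715 + $1.054 = $3.43

$3.43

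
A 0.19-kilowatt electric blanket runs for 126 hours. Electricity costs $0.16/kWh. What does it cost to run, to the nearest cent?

$3.83

Energy = 0.19 kW × 126 h = 23.94 kWh
Cost = 23.94 kWh × $0.16/kWh = $3.83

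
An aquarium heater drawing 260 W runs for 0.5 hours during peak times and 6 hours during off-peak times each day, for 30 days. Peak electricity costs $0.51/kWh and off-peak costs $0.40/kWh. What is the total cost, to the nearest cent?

$20.71

Peak energy = 0.26 kW × 0.5 h × 30 = 3.9 kWh
Off-peak energy = 0.26 kW × 6 h × 30 = 46.8 kWh
Cost = 3.9 × $0.51 + 46.8 × $0.40 = $1.989 + $18.72 = $20.71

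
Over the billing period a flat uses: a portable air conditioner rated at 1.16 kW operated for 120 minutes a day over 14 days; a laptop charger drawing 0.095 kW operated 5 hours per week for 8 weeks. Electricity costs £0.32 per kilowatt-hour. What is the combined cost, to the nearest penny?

portable air conditioner: Runtime = 120 min × 14 = 1680 min = 28 h
portable air conditioner: 1.16 kW × 28 h = 32.48 kWh
laptop charger: Runtime = 5 h/week × 8 weeks = 40 h
laptop charger: 0.095 kW × 40 h = 3.8 kWh
Total energy = 36.28 kWh
Cost = 36.28 × £0.32 = £11.61

£11.61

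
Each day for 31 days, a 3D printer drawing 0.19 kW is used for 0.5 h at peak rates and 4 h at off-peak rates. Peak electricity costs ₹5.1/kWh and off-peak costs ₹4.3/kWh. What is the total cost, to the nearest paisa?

Peak energy = 0.19 kW × 0.5 h × 31 = 2.945 kWh
Off-peak energy = 0.19 kW × 4 h × 31 = 23.56 kWh
Cost = 2.945 × ₹5.1 + 23.56 × ₹4.3 = ₹15.0195 + ₹101.308 = ₹116.33

₹116.33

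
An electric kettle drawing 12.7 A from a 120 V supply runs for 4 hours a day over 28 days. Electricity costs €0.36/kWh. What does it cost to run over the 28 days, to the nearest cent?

Power = 12.7 A × 120 V = 1524 W = 1.524 kW
Runtime = 4 h/day × 28 days = 112 h
Energy = 1.524 kW × 112 h = 170.688 kWh
Cost = 170.688 kWh × €0.36/kWh = €61.45

€61.45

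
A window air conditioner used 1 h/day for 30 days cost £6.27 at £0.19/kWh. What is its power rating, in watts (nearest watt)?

Energy = £6.27 ÷ £0.19/kWh = 33 kWh
Runtime = 1 h/day × 30 days = 30 h
Power = 33 kWh ÷ 30 h = 1.1 kW = 1100 W

1100 W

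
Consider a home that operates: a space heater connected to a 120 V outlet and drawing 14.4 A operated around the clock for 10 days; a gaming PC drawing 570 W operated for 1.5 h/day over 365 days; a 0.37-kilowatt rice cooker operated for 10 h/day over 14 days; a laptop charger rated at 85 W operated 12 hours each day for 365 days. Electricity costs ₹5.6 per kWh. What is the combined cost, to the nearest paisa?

space heater: Power = 14.4 A × 120 V = 1728 W = 1.728 kW
space heater: Runtime = 24 h × 10 = 240 h
space heater: 1.728 kW × 240 h = 414.72 kWh
gaming PC: Runtime = 1.5 h/day × 365 days = 547.5 h
gaming PC: 0.57 kW × 547.5 h = 312.075 kWh
rice cooker: Runtime = 10 h/day × 14 days = 140 h
rice cooker: 0.37 kW × 140 h = 51.8 kWh
laptop charger: Runtime = 12 h/day × 365 days = 4380 h
laptop charger: 0.085 kW × 4380 h = 372.3 kWh
Total energy = 1150.895 kWh
Cost = 1150.895 × ₹5.6 = ₹6445.01

₹6445.01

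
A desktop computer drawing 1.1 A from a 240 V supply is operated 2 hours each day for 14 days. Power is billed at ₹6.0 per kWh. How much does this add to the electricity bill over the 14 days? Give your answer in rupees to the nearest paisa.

₹44.35

Power = 1.1 A × 240 V = 264 W = 0.264 kW
Runtime = 2 h/day × 14 days = 28 h
Energy = 0.264 kW × 28 h = 7.392 kWh
Cost = 7.392 kWh × ₹6.0/kWh = ₹44.35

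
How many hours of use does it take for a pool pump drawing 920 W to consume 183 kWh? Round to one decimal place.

198.9 h

Hours = 183 kWh ÷ 0.92 kW = 198.9 h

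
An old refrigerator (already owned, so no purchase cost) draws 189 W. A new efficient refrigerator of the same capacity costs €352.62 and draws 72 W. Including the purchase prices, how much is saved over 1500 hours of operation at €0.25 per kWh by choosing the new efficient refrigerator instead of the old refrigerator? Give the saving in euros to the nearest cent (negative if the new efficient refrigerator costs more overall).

-€308.75

old refrigerator: €0.00 + (189/1000) kW × 1500 h × €0.25 = €0.00 + €70.875 = €70.875
new efficient refrigerator: €352.62 + (72/1000) kW × 1500 h × €0.25 = €352.62 + €27 = €379.62
Saving = €70.875 − €379.62 = −€308.745 → -€308.75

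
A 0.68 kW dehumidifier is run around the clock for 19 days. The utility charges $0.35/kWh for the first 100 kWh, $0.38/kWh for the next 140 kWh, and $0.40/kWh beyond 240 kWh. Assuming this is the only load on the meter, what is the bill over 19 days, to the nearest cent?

$116.23

Runtime = 24 h × 19 = 456 h
Energy = 0.68 kW × 456 h = 310.08 kWh
Tier 1 (0–100 kWh): 100 × $0.35 = $35
Tier 2 (100–240 kWh): 140 × $0.38 = $53.2
Above 240 kWh: 70.08 × $0.40 = $28.032
Bill = $116.23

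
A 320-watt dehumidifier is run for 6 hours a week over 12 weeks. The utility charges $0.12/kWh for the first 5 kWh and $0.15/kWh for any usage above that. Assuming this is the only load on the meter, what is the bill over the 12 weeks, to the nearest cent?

$3.31

Runtime = 6 h/week × 12 weeks = 72 h
Energy = 0.32 kW × 72 h = 23.04 kWh
Tier 1 (0–5 kWh): 5 × $0.12 = $0.6
Above 5 kWh: 18.04 × $0.15 = $2.706
Bill = $3.31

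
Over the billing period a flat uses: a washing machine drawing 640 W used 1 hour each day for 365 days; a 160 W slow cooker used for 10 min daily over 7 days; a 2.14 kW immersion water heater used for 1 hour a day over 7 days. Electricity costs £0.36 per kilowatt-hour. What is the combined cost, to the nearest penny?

£89.56

washing machine: Runtime = 1 h/day × 365 days = 365 h
washing machine: 0.64 kW × 365 h = 233.6 kWh
slow cooker: Runtime = 10 min × 7 = 70 min = 1.166666… h
slow cooker: 0.16 kW × 1.166666… h = 0.186666… kWh
immersion water heater: Runtime = 1 h/day × 7 days = 7 h
immersion water heater: 2.14 kW × 7 h = 14.98 kWh
Total energy = 248.766666… kWh
Cost = 248.766666… × £0.36 = £89.56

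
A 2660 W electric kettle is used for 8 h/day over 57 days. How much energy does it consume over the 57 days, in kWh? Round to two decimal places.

Runtime = 8 h/day × 57 days = 456 h
Energy = 2.66 kW × 456 h = 1212.96 kWh

1212.96 kWh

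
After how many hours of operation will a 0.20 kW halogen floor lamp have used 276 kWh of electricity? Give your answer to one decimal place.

1380.0 h

Hours = 276 kWh ÷ 0.2 kW = 1380.0 h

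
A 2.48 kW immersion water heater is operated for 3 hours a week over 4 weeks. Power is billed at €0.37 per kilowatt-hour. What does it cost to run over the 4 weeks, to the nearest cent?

Runtime = 3 h/week × 4 weeks = 12 h
Energy = 2.48 kW × 12 h = 29.76 kWh
Cost = 29.76 kWh × €0.37/kWh = €11.01

€11.01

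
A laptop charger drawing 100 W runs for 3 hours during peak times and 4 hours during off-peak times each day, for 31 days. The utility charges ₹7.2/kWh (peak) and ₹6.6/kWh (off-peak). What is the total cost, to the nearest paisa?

₹148.80

Peak energy = 0.1 kW × 3 h × 31 = 9.3 kWh
Off-peak energy = 0.1 kW × 4 h × 31 = 12.4 kWh
Cost = 9.3 × ₹7.2 + 12.4 × ₹6.6 = ₹66.96 + ₹81.84 = ₹148.80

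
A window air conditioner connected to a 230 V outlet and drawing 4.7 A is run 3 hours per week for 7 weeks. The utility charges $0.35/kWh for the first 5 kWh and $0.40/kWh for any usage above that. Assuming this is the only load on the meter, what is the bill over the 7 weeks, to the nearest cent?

$8.83

Power = 4.7 A × 230 V = 1081 W = 1.081 kW
Runtime = 3 h/week × 7 weeks = 21 h
Energy = 1.081 kW × 21 h = 22.701 kWh
Tier 1 (0–5 kWh): 5 × $0.35 = $1.75
Above 5 kWh: 17.701 × $0.40 = $7.0804
Bill = $8.83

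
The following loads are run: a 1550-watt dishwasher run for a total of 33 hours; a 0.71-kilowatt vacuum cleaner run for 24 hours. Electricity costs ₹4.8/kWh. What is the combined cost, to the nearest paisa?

dishwasher: 1.55 kW × 33 h = 51.15 kWh
vacuum cleaner: 0.71 kW × 24 h = 17.04 kWh
Total energy = 68.19 kWh
Cost = 68.19 × ₹4.8 = ₹327.31

₹327.31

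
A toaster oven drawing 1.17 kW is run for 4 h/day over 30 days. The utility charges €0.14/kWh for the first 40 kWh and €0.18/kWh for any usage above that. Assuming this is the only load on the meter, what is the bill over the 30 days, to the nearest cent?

€23.67

Runtime = 4 h/day × 30 days = 120 h
Energy = 1.17 kW × 120 h = 140.4 kWh
Tier 1 (0–40 kWh): 40 × €0.14 = €5.6
Above 40 kWh: 100.4 × €0.18 = €18.072
Bill = €23.67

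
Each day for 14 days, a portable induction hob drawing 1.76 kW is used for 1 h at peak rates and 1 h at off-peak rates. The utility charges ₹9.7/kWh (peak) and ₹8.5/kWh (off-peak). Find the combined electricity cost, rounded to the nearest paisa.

₹448.45

Peak energy = 1.76 kW × 1 h × 14 = 24.64 kWh
Off-peak energy = 1.76 kW × 1 h × 14 = 24.64 kWh
Cost = 24.64 × ₹9.7 + 24.64 × ₹8.5 = ₹239.008 + ₹209.44 = ₹448.45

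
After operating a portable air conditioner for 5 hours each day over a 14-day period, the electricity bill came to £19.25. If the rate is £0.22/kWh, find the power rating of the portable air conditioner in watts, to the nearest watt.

1250 W

Energy = £19.25 ÷ £0.22/kWh = 87.5 kWh
Runtime = 5 h/day × 14 days = 70 h
Power = 87.5 kWh ÷ 70 h = 1.25 kW = 1250 W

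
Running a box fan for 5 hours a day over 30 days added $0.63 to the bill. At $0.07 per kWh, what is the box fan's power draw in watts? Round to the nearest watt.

60 W

Energy = $0.63 ÷ $0.07/kWh = 9 kWh
Runtime = 5 h/day × 30 days = 150 h
Power = 9 kWh ÷ 150 h = 0.06 kW = 60 W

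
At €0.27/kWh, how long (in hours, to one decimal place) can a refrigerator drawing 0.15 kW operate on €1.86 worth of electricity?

45.9 h

Energy available = €1.86 ÷ €0.27/kWh = 6.8889 kWh
Hours = 6.8889 kWh ÷ 0.15 kW = 45.9 h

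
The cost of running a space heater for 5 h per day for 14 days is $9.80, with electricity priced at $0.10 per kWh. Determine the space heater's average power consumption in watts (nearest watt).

1400 W

Energy = $9.80 ÷ $0.10/kWh = 98 kWh
Runtime = 5 h/day × 14 days = 70 h
Power = 98 kWh ÷ 70 h = 1.4 kW = 1400 W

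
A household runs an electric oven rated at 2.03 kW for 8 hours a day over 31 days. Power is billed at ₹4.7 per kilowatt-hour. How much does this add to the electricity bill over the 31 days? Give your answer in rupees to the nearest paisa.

₹2366.17

Runtime = 8 h/day × 31 days = 248 h
Energy = 2.03 kW × 248 h = 503.44 kWh
Cost = 503.44 kWh × ₹4.7/kWh = ₹2366.17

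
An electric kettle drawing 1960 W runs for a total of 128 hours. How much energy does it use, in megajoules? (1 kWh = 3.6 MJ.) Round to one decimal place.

903.2 MJ

Energy = 1.96 kW × 128 h = 250.88 kWh
= 250.88 × 3.6 MJ = 903.2 MJ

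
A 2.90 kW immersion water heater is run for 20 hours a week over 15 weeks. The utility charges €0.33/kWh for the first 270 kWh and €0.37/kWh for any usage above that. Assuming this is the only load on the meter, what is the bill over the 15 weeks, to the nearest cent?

€311.10

Runtime = 20 h/week × 15 weeks = 300 h
Energy = 2.9 kW × 300 h = 870 kWh
Tier 1 (0–270 kWh): 270 × €0.33 = €89.1
Above 270 kWh: 600 × €0.37 = €222
Bill = €311.10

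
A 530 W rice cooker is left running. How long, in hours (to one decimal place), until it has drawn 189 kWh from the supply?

356.6 h

Hours = 189 kWh ÷ 0.53 kW = 356.6 h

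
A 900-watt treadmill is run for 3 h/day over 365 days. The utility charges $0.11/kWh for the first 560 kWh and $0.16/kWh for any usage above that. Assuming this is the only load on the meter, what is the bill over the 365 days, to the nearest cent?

$129.68

Runtime = 3 h/day × 365 days = 1095 h
Energy = 0.9 kW × 1095 h = 985.5 kWh
Tier 1 (0–560 kWh): 560 × $0.11 = $61.6
Above 560 kWh: 425.5 × $0.16 = $68.08
Bill = $129.68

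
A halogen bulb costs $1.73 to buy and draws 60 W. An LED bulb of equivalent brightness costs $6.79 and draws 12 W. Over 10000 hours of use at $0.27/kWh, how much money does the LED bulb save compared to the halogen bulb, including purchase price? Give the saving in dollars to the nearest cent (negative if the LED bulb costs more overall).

$124.54

halogen bulb: $1.73 + (60/1000) kW × 10000 h × $0.27 = $1.73 + $162 = $163.73
LED bulb: $6.79 + (12/1000) kW × 10000 h × $0.27 = $6.79 + $32.4 = $39.19
Saving = $163.73 − $39.19 = $124.54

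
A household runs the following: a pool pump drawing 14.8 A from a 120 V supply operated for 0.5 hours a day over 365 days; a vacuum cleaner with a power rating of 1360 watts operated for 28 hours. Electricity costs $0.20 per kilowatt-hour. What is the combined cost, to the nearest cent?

$72.44

pool pump: Power = 14.8 A × 120 V = 1776 W = 1.776 kW
pool pump: Runtime = 0.5 h/day × 365 days = 182.5 h
pool pump: 1.776 kW × 182.5 h = 324.12 kWh
vacuum cleaner: 1.36 kW × 28 h = 38.08 kWh
Total energy = 362.2 kWh
Cost = 362.2 × $0.20 = $72.44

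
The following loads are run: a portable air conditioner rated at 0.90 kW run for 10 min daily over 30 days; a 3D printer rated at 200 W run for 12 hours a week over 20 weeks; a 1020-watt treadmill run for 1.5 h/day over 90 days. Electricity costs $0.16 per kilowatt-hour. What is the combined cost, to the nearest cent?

portable air conditioner: Runtime = 10 min × 30 = 300 min = 5 h
portable air conditioner: 0.9 kW × 5 h = 4.5 kWh
3D printer: Runtime = 12 h/week × 20 weeks = 240 h
3D printer: 0.2 kW × 240 h = 48 kWh
treadmill: Runtime = 1.5 h/day × 90 days = 135 h
treadmill: 1.02 kW × 135 h = 137.7 kWh
Total energy = 190.2 kWh
Cost = 190.2 × $0.16 = $30.43

$30.43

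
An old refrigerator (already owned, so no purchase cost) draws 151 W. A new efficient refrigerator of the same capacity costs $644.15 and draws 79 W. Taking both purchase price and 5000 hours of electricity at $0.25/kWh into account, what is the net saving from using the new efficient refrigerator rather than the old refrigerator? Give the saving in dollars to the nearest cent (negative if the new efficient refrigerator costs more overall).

-$554.15

old refrigerator: $0.00 + (151/1000) kW × 5000 h × $0.25 = $0.00 + $188.75 = $188.75
new efficient refrigerator: $644.15 + (79/1000) kW × 5000 h × $0.25 = $644.15 + $98.75 = $742.9
Saving = $188.75 − $742.9 = −$554.15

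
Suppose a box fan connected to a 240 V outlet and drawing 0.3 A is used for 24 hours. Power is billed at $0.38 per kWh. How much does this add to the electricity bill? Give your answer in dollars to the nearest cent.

Power = 0.3 A × 240 V = 72 W = 0.072 kW
Energy = 0.072 kW × 24 h = 1.728 kWh
Cost = 1.728 kWh × $0.38/kWh = $0.66

$0.66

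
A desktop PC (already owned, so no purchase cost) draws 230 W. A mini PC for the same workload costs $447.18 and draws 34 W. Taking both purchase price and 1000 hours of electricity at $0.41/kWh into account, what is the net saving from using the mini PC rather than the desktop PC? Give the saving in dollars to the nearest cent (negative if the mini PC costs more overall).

desktop PC: $0.00 + (230/1000) kW × 1000 h × $0.41 = $0.00 + $94.3 = $94.3
mini PC: $447.18 + (34/1000) kW × 1000 h × $0.41 = $447.18 + $13.94 = $461.12
Saving = $94.3 − $461.12 = −$366.82

-$366.82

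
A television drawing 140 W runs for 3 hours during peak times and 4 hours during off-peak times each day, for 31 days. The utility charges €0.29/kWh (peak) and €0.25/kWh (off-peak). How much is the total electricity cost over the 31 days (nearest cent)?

Peak energy = 0.14 kW × 3 h × 31 = 13.02 kWh
Off-peak energy = 0.14 kW × 4 h × 31 = 17.36 kWh
Cost = 13.02 × €0.29 + 17.36 × €0.25 = €3.7758 + €4.34 = €8.12

€8.12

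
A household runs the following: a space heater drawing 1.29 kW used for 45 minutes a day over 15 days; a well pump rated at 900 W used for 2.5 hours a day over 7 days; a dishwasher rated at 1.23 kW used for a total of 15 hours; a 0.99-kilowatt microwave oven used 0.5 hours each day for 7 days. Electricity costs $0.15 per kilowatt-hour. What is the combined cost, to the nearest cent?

space heater: Runtime = 45 min × 15 = 675 min = 11.25 h
space heater: 1.29 kW × 11.25 h = 14.5125 kWh
well pump: Runtime = 2.5 h/day × 7 days = 17.5 h
well pump: 0.9 kW × 17.5 h = 15.75 kWh
dishwasher: 1.23 kW × 15 h = 18.45 kWh
microwave oven: Runtime = 0.5 h/day × 7 days = 3.5 h
microwave oven: 0.99 kW × 3.5 h = 3.465 kWh
Total energy = 52.1775 kWh
Cost = 52.1775 × $0.15 = $7.83

$7.83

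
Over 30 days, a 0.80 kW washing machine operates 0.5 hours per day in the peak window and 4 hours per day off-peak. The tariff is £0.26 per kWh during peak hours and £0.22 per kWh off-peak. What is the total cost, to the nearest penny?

Peak energy = 0.8 kW × 0.5 h × 30 = 12 kWh
Off-peak energy = 0.8 kW × 4 h × 30 = 96 kWh
Cost = 12 × £0.26 + 96 × £0.22 = £3.12 + £21.12 = £24.24

£24.24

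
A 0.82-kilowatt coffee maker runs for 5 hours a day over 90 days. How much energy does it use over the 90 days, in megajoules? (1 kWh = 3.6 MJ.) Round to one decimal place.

1328.4 MJ

Runtime = 5 h/day × 90 days = 450 h
Energy = 0.82 kW × 450 h = 369 kWh
= 369 × 3.6 MJ = 1328.4 MJ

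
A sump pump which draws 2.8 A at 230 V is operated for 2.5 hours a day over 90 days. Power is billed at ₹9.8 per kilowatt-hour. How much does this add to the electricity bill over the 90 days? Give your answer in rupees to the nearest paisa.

₹1420.02

Power = 2.8 A × 230 V = 644 W = 0.644 kW
Runtime = 2.5 h/day × 90 days = 225 h
Energy = 0.644 kW × 225 h = 144.9 kWh
Cost = 144.9 kWh × ₹9.8/kWh = ₹1420.02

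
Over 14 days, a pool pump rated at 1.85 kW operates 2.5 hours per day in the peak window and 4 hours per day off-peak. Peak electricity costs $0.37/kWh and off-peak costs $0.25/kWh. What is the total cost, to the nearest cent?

Peak energy = 1.85 kW × 2.5 h × 14 = 64.75 kWh
Off-peak energy = 1.85 kW × 4 h × 14 = 103.6 kWh
Cost = 64.75 × $0.37 + 103.6 × $0.25 = $23.9575 + $25.9 = $49.86

$49.86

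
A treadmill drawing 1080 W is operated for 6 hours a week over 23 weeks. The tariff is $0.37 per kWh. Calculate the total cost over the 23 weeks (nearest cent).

$55.14

Runtime = 6 h/week × 23 weeks = 138 h
Energy = 1.08 kW × 138 h = 149.04 kWh
Cost = 149.04 kWh × $0.37/kWh = $55.14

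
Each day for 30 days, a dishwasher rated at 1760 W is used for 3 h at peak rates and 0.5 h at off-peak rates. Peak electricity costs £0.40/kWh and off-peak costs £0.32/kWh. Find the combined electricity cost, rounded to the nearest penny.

£71.81

Peak energy = 1.76 kW × 3 h × 30 = 158.4 kWh
Off-peak energy = 1.76 kW × 0.5 h × 30 = 26.4 kWh
Cost = 158.4 × £0.40 + 26.4 × £0.32 = £63.36 + £8.448 = £71.81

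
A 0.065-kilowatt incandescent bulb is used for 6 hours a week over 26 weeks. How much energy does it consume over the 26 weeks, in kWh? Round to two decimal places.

10.14 kWh

Runtime = 6 h/week × 26 weeks = 156 h
Energy = 0.065 kW × 156 h = 10.14 kWh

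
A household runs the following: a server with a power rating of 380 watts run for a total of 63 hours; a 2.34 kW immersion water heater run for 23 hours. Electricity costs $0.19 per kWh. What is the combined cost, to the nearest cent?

server: 0.38 kW × 63 h = 23.94 kWh
immersion water heater: 2.34 kW × 23 h = 53.82 kWh
Total energy = 77.76 kWh
Cost = 77.76 × $0.19 = $14.77

$14.77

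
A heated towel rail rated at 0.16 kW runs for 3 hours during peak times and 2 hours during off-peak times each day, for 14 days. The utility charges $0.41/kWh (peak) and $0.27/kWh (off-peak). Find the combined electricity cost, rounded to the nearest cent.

$3.96

Peak energy = 0.16 kW × 3 h × 14 = 6.72 kWh
Off-peak energy = 0.16 kW × 2 h × 14 = 4.48 kWh
Cost = 6.72 × $0.41 + 4.48 × $0.27 = $2.7552 + $1.2096 = $3.96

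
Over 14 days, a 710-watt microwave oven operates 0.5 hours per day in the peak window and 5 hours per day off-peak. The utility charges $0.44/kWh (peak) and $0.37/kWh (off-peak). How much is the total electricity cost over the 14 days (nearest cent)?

Peak energy = 0.71 kW × 0.5 h × 14 = 4.97 kWh
Off-peak energy = 0.71 kW × 5 h × 14 = 49.7 kWh
Cost = 4.97 × $0.44 + 49.7 × $0.37 = $2.1868 + $18.389 = $20.58

$20.58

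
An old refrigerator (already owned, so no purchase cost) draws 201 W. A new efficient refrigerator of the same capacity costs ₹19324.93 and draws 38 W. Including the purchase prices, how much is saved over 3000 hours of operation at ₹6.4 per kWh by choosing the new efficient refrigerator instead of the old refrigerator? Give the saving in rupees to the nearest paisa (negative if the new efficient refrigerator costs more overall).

-₹16195.33

old refrigerator: ₹0.00 + (201/1000) kW × 3000 h × ₹6.4 = ₹0.00 + ₹3859.2 = ₹3859.2
new efficient refrigerator: ₹19324.93 + (38/1000) kW × 3000 h × ₹6.4 = ₹19324.93 + ₹729.6 = ₹20054.53
Saving = ₹3859.2 − ₹20054.53 = −₹16195.33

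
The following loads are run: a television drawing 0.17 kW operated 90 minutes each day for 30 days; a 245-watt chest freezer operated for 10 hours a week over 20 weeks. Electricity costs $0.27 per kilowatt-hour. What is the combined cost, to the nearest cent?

television: Runtime = 90 min × 30 = 2700 min = 45 h
television: 0.17 kW × 45 h = 7.65 kWh
chest freezer: Runtime = 10 h/week × 20 weeks = 200 h
chest freezer: 0.245 kW × 200 h = 49 kWh
Total energy = 56.65 kWh
Cost = 56.65 × $0.27 = $15.30

$15.30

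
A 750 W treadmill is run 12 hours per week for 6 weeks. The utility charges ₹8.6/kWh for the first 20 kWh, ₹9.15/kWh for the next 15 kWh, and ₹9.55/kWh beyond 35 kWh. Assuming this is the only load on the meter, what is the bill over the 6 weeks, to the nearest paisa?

Runtime = 12 h/week × 6 weeks = 72 h
Energy = 0.75 kW × 72 h = 54 kWh
Tier 1 (0–20 kWh): 20 × ₹8.6 = ₹172
Tier 2 (20–35 kWh): 15 × ₹9.15 = ₹137.25
Above 35 kWh: 19 × ₹9.55 = ₹181.45
Bill = ₹490.70

₹490.70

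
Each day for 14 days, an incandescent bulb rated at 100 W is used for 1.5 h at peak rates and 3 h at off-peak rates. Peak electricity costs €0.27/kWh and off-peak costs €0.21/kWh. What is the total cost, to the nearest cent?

Peak energy = 0.1 kW × 1.5 h × 14 = 2.1 kWh
Off-peak energy = 0.1 kW × 3 h × 14 = 4.2 kWh
Cost = 2.1 × €0.27 + 4.2 × €0.21 = €0.567 + €0.882 = €1.45

€1.45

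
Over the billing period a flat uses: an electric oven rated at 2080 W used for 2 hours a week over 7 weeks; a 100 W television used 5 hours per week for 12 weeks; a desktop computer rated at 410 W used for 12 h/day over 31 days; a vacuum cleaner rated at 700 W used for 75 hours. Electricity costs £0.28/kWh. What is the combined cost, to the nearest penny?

£67.24

electric oven: Runtime = 2 h/week × 7 weeks = 14 h
electric oven: 2.08 kW × 14 h = 29.12 kWh
television: Runtime = 5 h/week × 12 weeks = 60 h
television: 0.1 kW × 60 h = 6 kWh
desktop computer: Runtime = 12 h/day × 31 days = 372 h
desktop computer: 0.41 kW × 372 h = 152.52 kWh
vacuum cleaner: 0.7 kW × 75 h = 52.5 kWh
Total energy = 240.14 kWh
Cost = 240.14 × £0.28 = £67.24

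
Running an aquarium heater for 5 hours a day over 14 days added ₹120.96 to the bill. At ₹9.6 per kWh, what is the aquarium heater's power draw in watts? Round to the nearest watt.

180 W

Energy = ₹120.96 ÷ ₹9.6/kWh = 12.6 kWh
Runtime = 5 h/day × 14 days = 70 h
Power = 12.6 kWh ÷ 70 h = 0.18 kW = 180 W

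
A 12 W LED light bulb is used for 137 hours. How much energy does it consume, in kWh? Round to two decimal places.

1.64 kWh

Energy = 0.012 kW × 137 h = 1.644 kWh ≈ 1.64 kWh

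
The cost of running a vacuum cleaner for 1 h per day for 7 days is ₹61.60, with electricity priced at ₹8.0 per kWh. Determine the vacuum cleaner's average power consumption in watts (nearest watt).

Energy = ₹61.60 ÷ ₹8.0/kWh = 7.7 kWh
Runtime = 1 h/day × 7 days = 7 h
Power = 7.7 kWh ÷ 7 h = 1.1 kW = 1100 W

1100 W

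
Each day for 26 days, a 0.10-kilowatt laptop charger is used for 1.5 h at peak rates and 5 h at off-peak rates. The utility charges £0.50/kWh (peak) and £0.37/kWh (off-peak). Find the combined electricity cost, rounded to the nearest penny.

Peak energy = 0.1 kW × 1.5 h × 26 = 3.9 kWh
Off-peak energy = 0.1 kW × 5 h × 26 = 13 kWh
Cost = 3.9 × £0.50 + 13 × £0.37 = £1.95 + £4.81 = £6.76

£6.76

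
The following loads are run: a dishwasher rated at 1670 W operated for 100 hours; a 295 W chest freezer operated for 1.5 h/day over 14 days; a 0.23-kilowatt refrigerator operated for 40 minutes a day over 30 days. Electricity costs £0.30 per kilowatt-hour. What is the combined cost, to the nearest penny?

£53.34

dishwasher: 1.67 kW × 100 h = 167 kWh
chest freezer: Runtime = 1.5 h/day × 14 days = 21 h
chest freezer: 0.295 kW × 21 h = 6.195 kWh
refrigerator: Runtime = 40 min × 30 = 1200 min = 20 h
refrigerator: 0.23 kW × 20 h = 4.6 kWh
Total energy = 177.795 kWh
Cost = 177.795 × £0.30 = £53.34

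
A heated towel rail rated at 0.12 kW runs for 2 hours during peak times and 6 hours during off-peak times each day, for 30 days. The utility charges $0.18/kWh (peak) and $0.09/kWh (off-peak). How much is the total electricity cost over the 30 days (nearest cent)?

$3.24

Peak energy = 0.12 kW × 2 h × 30 = 7.2 kWh
Off-peak energy = 0.12 kW × 6 h × 30 = 21.6 kWh
Cost = 7.2 × $0.18 + 21.6 × $0.09 = $1.296 + $1.944 = $3.24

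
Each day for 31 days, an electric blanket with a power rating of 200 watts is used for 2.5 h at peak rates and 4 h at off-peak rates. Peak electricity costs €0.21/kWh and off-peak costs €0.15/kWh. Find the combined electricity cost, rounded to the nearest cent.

€6.98

Peak energy = 0.2 kW × 2.5 h × 31 = 15.5 kWh
Off-peak energy = 0.2 kW × 4 h × 31 = 24.8 kWh
Cost = 15.5 × €0.21 + 24.8 × €0.15 = €3.255 + €3.72 = €6.98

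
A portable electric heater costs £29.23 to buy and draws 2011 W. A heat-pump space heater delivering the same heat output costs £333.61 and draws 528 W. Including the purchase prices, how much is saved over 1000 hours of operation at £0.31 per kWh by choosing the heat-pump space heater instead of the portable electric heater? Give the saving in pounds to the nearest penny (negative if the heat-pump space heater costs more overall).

£155.35

portable electric heater: £29.23 + (2011/1000) kW × 1000 h × £0.31 = £29.23 + £623.41 = £652.64
heat-pump space heater: £333.61 + (528/1000) kW × 1000 h × £0.31 = £333.61 + £163.68 = £497.29
Saving = £652.64 − £497.29 = £155.35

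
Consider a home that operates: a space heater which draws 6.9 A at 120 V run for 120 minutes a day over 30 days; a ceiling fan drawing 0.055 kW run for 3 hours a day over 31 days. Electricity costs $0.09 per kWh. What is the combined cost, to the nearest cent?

$4.93

space heater: Power = 6.9 A × 120 V = 828 W = 0.828 kW
space heater: Runtime = 120 min × 30 = 3600 min = 60 h
space heater: 0.828 kW × 60 h = 49.68 kWh
ceiling fan: Runtime = 3 h/day × 31 days = 93 h
ceiling fan: 0.055 kW × 93 h = 5.115 kWh
Total energy = 54.795 kWh
Cost = 54.795 × $0.09 = $4.93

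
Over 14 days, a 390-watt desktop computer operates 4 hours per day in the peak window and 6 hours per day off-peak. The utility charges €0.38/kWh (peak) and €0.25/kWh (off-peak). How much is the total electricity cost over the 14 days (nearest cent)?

€16.49

Peak energy = 0.39 kW × 4 h × 14 = 21.84 kWh
Off-peak energy = 0.39 kW × 6 h × 14 = 32.76 kWh
Cost = 21.84 × €0.38 + 32.76 × €0.25 = €8.2992 + €8.19 = €16.49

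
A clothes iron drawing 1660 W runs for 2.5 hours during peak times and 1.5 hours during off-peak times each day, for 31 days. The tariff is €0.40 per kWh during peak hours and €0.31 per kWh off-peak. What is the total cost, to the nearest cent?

€75.39

Peak energy = 1.66 kW × 2.5 h × 31 = 128.65 kWh
Off-peak energy = 1.66 kW × 1.5 h × 31 = 77.19 kWh
Cost = 128.65 × €0.40 + 77.19 × €0.31 = €51.46 + €23.9289 = €75.39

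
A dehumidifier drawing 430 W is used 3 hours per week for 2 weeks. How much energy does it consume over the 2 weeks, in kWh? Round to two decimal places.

2.58 kWh

Runtime = 3 h/week × 2 weeks = 6 h
Energy = 0.43 kW × 6 h = 2.58 kWh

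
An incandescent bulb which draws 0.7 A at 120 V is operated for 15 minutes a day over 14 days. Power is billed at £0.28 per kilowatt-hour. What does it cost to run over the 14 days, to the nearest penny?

Power = 0.7 A × 120 V = 84 W = 0.084 kW
Runtime = 15 min × 14 = 210 min = 3.5 h
Energy = 0.084 kW × 3.5 h = 0.294 kWh
Cost = 0.294 kWh × £0.28/kWh = £0.08

£0.08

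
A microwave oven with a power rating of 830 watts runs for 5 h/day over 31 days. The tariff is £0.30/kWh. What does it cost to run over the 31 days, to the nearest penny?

Runtime = 5 h/day × 31 days = 155 h
Energy = 0.83 kW × 155 h = 128.65 kWh
Cost = 128.65 kWh × £0.30/kWh = £38.60

£38.60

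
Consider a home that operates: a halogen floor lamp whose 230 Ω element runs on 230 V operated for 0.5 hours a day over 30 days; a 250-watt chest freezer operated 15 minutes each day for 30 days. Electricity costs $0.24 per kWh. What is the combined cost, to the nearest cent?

halogen floor lamp: Power = V²/R = 230²/230 = 230 W = 0.23 kW
halogen floor lamp: Runtime = 0.5 h/day × 30 days = 15 h
halogen floor lamp: 0.23 kW × 15 h = 3.45 kWh
chest freezer: Runtime = 15 min × 30 = 450 min = 7.5 h
chest freezer: 0.25 kW × 7.5 h = 1.875 kWh
Total energy = 5.325 kWh
Cost = 5.325 × $0.24 = $1.28

$1.28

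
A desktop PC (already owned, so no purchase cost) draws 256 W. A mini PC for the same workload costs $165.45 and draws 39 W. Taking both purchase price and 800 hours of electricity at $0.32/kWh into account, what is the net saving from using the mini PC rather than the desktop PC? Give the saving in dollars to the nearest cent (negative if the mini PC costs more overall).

desktop PC: $0.00 + (256/1000) kW × 800 h × $0.32 = $0.00 + $65.536 = $65.536
mini PC: $165.45 + (39/1000) kW × 800 h × $0.32 = $165.45 + $9.984 = $175.434
Saving = $65.536 − $175.434 = −$109.898 → -$109.90

-$109.90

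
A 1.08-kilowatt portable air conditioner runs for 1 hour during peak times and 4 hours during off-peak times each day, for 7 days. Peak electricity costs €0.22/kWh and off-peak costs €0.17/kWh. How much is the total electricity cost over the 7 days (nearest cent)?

Peak energy = 1.08 kW × 1 h × 7 = 7.56 kWh
Off-peak energy = 1.08 kW × 4 h × 7 = 30.24 kWh
Cost = 7.56 × €0.22 + 30.24 × €0.17 = €1.6632 + €5.1408 = €6.80

€6.80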